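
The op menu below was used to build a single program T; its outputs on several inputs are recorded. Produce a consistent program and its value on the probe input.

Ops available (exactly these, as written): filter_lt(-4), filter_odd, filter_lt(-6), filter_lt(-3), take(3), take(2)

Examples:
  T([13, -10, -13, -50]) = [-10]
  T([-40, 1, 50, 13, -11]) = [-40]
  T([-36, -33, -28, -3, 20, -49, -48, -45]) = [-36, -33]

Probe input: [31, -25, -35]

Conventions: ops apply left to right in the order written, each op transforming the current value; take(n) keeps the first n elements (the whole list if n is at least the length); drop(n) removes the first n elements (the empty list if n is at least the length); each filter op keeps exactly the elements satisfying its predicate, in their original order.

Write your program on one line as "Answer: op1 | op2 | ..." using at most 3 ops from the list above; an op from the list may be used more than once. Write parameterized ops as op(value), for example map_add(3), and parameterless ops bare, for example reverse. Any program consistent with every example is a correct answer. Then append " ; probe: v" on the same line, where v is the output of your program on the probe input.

take(2) | filter_lt(-6) ; probe: [-25]

Check, running the answer program on each example:
  [13, -10, -13, -50] -> [13, -10] -> [-10]
  [-40, 1, 50, 13, -11] -> [-40, 1] -> [-40]
  [-36, -33, -28, -3, 20, -49, -48, -45] -> [-36, -33] -> [-36, -33]
  probe: [31, -25, -35] -> [31, -25] -> [-25]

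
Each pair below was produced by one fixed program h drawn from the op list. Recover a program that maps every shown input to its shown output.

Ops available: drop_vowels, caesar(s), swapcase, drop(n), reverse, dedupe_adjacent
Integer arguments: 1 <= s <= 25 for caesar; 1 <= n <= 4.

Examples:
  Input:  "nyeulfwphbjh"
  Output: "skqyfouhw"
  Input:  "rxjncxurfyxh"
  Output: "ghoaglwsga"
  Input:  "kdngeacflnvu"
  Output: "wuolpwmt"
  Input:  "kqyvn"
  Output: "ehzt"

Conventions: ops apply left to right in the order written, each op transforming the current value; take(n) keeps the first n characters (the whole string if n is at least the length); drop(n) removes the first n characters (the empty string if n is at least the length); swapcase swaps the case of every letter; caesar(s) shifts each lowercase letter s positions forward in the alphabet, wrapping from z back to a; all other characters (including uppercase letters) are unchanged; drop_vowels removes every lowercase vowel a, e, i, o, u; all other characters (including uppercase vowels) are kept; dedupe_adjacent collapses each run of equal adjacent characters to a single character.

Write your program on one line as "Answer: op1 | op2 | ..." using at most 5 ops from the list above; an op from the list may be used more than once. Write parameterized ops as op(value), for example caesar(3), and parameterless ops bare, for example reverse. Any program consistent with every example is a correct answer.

reverse | drop_vowels | drop(1) | caesar(9)

Check, running the answer program on each example:
  "nyeulfwphbjh" -> "hjbhpwflueyn" -> "hjbhpwflyn" -> "jbhpwflyn" -> "skqyfouhw"
  "rxjncxurfyxh" -> "hxyfruxcnjxr" -> "hxyfrxcnjxr" -> "xyfrxcnjxr" -> "ghoaglwsga"
  "kdngeacflnvu" -> "uvnlfcaegndk" -> "vnlfcgndk" -> "nlfcgndk" -> "wuolpwmt"
  "kqyvn" -> "nvyqk" -> "nvyqk" -> "vyqk" -> "ehzt"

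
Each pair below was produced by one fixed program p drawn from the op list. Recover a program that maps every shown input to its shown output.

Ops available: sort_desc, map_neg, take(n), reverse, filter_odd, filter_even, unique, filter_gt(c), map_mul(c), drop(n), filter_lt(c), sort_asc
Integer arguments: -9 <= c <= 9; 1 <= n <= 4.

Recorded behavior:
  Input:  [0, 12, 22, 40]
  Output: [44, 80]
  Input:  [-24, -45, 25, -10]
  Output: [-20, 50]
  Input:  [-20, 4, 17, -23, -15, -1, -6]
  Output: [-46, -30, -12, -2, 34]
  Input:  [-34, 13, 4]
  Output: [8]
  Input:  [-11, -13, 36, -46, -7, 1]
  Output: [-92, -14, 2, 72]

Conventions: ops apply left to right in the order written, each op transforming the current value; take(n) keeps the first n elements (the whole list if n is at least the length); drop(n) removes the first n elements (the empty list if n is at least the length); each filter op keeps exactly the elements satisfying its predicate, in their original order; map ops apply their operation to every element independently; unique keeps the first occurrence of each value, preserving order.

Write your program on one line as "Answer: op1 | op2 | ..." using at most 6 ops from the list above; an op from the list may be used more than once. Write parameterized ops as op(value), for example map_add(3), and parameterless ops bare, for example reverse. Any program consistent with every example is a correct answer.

drop(2) | map_mul(-2) | map_neg | sort_desc | sort_asc

Check, running the answer program on each example:
  [0, 12, 22, 40] -> [22, 40] -> [-44, -80] -> [44, 80] -> [80, 44] -> [44, 80]
  [-24, -45, 25, -10] -> [25, -10] -> [-50, 20] -> [50, -20] -> [50, -20] -> [-20, 50]
  [-20, 4, 17, -23, -15, -1, -6] -> [17, -23, -15, -1, -6] -> [-34, 46, 30, 2, 12] -> [34, -46, -30, -2, -12] -> [34, -2, -12, -30, -46] -> [-46, -30, -12, -2, 34]
  [-34, 13, 4] -> [4] -> [-8] -> [8] -> [8] -> [8]
  [-11, -13, 36, -46, -7, 1] -> [36, -46, -7, 1] -> [-72, 92, 14, -2] -> [72, -92, -14, 2] -> [72, 2, -14, -92] -> [-92, -14, 2, 72]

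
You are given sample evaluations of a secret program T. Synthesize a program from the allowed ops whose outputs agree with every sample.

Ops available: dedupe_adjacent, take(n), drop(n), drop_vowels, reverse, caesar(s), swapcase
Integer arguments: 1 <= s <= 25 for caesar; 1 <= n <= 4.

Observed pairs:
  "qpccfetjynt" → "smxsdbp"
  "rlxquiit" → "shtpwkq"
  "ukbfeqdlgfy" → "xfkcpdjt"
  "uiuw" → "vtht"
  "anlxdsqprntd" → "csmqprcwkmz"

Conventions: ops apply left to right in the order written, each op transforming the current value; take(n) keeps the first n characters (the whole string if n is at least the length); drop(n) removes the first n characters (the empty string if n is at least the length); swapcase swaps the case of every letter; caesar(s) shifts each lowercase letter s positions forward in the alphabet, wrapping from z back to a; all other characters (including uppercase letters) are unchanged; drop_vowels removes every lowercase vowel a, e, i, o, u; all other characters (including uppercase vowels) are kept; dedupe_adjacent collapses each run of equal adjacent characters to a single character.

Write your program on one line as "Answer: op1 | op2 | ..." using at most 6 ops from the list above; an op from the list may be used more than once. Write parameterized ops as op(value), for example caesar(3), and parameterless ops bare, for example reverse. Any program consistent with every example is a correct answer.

caesar(9) | caesar(16) | reverse | drop_vowels | dedupe_adjacent

Check, running the answer program on each example:
  "qpccfetjynt" -> "zylloncshwc" -> "pobbedsixms" -> "smxisdebbop" -> "smxsdbbp" -> "smxsdbp"
  "rlxquiit" -> "augzdrrc" -> "qkwpthhs" -> "shhtpwkq" -> "shhtpwkq" -> "shtpwkq"
  "ukbfeqdlgfy" -> "dtkonzmupoh" -> "tjaedpckfex" -> "xefkcpdeajt" -> "xfkcpdjt" -> "xfkcpdjt"
  "uiuw" -> "drdf" -> "thtv" -> "vtht" -> "vtht" -> "vtht"
  "anlxdsqprntd" -> "jwugmbzyawcm" -> "zmkwcrpoqmsc" -> "csmqoprcwkmz" -> "csmqprcwkmz" -> "csmqprcwkmz"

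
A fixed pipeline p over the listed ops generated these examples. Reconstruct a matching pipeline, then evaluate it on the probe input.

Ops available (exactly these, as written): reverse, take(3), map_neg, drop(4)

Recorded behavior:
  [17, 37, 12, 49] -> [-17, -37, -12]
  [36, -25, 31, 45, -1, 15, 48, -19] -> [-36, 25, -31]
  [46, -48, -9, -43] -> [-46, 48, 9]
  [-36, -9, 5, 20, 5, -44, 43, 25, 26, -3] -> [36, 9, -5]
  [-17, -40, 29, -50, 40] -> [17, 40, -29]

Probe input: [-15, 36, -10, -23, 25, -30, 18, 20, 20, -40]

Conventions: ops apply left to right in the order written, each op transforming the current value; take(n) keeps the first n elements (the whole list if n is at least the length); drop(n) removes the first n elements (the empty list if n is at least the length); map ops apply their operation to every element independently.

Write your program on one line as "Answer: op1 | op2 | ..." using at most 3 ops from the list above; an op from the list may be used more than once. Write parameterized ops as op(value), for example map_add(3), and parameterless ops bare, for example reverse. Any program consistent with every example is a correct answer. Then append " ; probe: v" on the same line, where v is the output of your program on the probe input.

take(3) | map_neg ; probe: [15, -36, 10]

Check, running the answer program on each example:
  [17, 37, 12, 49] -> [17, 37, 12] -> [-17, -37, -12]
  [36, -25, 31, 45, -1, 15, 48, -19] -> [36, -25, 31] -> [-36, 25, -31]
  [46, -48, -9, -43] -> [46, -48, -9] -> [-46, 48, 9]
  [-36, -9, 5, 20, 5, -44, 43, 25, 26, -3] -> [-36, -9, 5] -> [36, 9, -5]
  [-17, -40, 29, -50, 40] -> [-17, -40, 29] -> [17, 40, -29]
  probe: [-15, 36, -10, -23, 25, -30, 18, 20, 20, -40] -> [-15, 36, -10] -> [15, -36, 10]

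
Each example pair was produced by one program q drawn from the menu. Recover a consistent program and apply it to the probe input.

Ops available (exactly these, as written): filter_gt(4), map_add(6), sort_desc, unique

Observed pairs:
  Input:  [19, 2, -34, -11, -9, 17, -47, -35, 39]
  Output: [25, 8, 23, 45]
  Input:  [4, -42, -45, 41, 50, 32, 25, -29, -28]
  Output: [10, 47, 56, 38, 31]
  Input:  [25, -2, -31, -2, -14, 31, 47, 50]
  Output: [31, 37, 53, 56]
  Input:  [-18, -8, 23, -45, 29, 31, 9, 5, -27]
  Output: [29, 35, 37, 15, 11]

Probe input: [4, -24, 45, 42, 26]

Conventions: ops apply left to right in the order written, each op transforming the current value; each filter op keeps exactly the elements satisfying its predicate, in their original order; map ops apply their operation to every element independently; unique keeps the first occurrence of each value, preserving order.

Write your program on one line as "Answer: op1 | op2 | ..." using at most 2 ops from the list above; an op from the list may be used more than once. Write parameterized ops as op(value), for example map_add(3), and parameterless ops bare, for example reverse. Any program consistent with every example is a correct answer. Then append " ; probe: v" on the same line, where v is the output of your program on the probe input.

map_add(6) | filter_gt(4) ; probe: [10, 51, 48, 32]

Check, running the answer program on each example:
  [19, 2, -34, -11, -9, 17, -47, -35, 39] -> [25, 8, -28, -5, -3, 23, -41, -29, 45] -> [25, 8, 23, 45]
  [4, -42, -45, 41, 50, 32, 25, -29, -28] -> [10, -36, -39, 47, 56, 38, 31, -23, -22] -> [10, 47, 56, 38, 31]
  [25, -2, -31, -2, -14, 31, 47, 50] -> [31, 4, -25, 4, -8, 37, 53, 56] -> [31, 37, 53, 56]
  [-18, -8, 23, -45, 29, 31, 9, 5, -27] -> [-12, -2, 29, -39, 35, 37, 15, 11, -21] -> [29, 35, 37, 15, 11]
  probe: [4, -24, 45, 42, 26] -> [10, -18, 51, 48, 32] -> [10, 51, 48, 32]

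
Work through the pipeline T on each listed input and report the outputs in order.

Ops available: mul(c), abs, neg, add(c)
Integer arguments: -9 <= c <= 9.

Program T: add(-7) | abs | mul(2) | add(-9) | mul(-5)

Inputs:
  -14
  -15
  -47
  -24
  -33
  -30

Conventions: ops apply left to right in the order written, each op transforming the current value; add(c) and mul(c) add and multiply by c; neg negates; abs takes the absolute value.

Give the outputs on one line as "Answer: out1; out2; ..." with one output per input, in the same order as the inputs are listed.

-165; -175; -495; -265; -355; -325

Execution, op by op:
  -14 -> -21 -> 21 -> 42 -> 33 -> -165
  -15 -> -22 -> 22 -> 44 -> 35 -> -175
  -47 -> -54 -> 54 -> 108 -> 99 -> -495
  -24 -> -31 -> 31 -> 62 -> 53 -> -265
  -33 -> -40 -> 40 -> 80 -> 71 -> -355
  -30 -> -37 -> 37 -> 74 -> 65 -> -325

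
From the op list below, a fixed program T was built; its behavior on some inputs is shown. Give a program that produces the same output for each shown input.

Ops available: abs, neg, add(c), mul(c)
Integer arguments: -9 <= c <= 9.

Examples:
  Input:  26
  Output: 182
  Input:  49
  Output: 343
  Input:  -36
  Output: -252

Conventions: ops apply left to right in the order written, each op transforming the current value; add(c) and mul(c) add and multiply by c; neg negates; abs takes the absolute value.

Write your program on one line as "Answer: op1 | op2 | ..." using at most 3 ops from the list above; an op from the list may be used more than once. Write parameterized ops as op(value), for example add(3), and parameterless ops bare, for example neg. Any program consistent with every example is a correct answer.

neg | mul(-7)

Check, running the answer program on each example:
  26 -> -26 -> 182
  49 -> -49 -> 343
  -36 -> 36 -> -252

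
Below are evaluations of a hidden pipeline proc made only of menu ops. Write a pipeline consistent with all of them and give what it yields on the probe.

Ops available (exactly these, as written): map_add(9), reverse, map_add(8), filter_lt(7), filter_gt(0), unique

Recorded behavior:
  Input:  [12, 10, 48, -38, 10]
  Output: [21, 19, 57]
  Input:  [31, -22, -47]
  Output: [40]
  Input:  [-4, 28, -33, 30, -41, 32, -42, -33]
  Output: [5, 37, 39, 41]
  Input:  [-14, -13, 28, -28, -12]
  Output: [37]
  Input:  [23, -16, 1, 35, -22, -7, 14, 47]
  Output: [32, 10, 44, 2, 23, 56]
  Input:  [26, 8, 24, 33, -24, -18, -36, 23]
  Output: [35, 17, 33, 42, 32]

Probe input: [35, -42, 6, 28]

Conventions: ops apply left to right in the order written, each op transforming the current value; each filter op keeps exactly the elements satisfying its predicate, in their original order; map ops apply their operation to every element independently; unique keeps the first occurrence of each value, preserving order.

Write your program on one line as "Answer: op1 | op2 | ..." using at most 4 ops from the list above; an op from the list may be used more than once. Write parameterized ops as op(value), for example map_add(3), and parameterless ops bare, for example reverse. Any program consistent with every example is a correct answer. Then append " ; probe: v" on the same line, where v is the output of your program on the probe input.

map_add(9) | filter_gt(0) | unique ; probe: [44, 15, 37]

Check, running the answer program on each example:
  [12, 10, 48, -38, 10] -> [21, 19, 57, -29, 19] -> [21, 19, 57, 19] -> [21, 19, 57]
  [31, -22, -47] -> [40, -13, -38] -> [40] -> [40]
  [-4, 28, -33, 30, -41, 32, -42, -33] -> [5, 37, -24, 39, -32, 41, -33, -24] -> [5, 37, 39, 41] -> [5, 37, 39, 41]
  [-14, -13, 28, -28, -12] -> [-5, -4, 37, -19, -3] -> [37] -> [37]
  [23, -16, 1, 35, -22, -7, 14, 47] -> [32, -7, 10, 44, -13, 2, 23, 56] -> [32, 10, 44, 2, 23, 56] -> [32, 10, 44, 2, 23, 56]
  [26, 8, 24, 33, -24, -18, -36, 23] -> [35, 17, 33, 42, -15, -9, -27, 32] -> [35, 17, 33, 42, 32] -> [35, 17, 33, 42, 32]
  probe: [35, -42, 6, 28] -> [44, -33, 15, 37] -> [44, 15, 37] -> [44, 15, 37]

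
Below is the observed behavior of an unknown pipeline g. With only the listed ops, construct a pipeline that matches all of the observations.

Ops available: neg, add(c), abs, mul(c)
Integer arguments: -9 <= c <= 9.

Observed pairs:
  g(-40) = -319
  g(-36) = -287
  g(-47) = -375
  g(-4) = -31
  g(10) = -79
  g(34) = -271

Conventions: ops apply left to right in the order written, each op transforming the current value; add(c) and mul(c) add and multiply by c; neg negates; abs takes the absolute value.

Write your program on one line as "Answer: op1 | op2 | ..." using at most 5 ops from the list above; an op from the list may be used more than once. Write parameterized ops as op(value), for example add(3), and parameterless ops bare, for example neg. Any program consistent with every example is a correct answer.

mul(4) | mul(2) | abs | add(-1) | neg

Check, running the answer program on each example:
  -40 -> -160 -> -320 -> 320 -> 319 -> -319
  -36 -> -144 -> -288 -> 288 -> 287 -> -287
  -47 -> -188 -> -376 -> 376 -> 375 -> -375
  -4 -> -16 -> -32 -> 32 -> 31 -> -31
  10 -> 40 -> 80 -> 80 -> 79 -> -79
  34 -> 136 -> 272 -> 272 -> 271 -> -271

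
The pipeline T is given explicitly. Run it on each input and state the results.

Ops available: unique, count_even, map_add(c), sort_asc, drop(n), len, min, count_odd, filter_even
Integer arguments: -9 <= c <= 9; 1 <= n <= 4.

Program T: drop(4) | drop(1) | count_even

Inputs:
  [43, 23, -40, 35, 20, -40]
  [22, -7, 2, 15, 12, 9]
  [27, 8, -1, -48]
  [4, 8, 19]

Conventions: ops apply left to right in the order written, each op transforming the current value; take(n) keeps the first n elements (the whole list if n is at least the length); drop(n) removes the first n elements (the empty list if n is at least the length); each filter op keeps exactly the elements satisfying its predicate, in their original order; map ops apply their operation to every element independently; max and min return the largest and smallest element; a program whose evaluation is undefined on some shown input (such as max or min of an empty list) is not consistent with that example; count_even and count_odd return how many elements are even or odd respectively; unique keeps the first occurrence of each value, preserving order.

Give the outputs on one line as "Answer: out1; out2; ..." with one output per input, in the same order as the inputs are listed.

1; 0; 0; 0

Execution, op by op:
  [43, 23, -40, 35, 20, -40] -> [20, -40] -> [-40] -> 1
  [22, -7, 2, 15, 12, 9] -> [12, 9] -> [9] -> 0
  [27, 8, -1, -48] -> [] -> [] -> 0
  [4, 8, 19] -> [] -> [] -> 0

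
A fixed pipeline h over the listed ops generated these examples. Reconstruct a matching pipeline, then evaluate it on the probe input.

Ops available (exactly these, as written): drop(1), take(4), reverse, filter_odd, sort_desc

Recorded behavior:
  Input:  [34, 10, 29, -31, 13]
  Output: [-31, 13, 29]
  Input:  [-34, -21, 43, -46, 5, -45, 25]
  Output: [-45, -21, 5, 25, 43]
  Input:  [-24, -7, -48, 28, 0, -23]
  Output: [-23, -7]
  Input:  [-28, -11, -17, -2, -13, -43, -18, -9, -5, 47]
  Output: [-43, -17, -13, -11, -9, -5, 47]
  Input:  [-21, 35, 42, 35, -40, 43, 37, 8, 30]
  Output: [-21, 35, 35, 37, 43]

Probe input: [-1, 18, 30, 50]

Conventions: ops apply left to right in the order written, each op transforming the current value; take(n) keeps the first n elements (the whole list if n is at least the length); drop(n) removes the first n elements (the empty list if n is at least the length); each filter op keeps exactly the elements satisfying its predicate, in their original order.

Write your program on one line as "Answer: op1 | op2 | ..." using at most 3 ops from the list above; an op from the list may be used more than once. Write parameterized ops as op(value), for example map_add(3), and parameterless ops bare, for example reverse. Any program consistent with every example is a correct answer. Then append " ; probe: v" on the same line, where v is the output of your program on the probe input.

sort_desc | reverse | filter_odd ; probe: [-1]

Check, running the answer program on each example:
  [34, 10, 29, -31, 13] -> [34, 29, 13, 10, -31] -> [-31, 10, 13, 29, 34] -> [-31, 13, 29]
  [-34, -21, 43, -46, 5, -45, 25] -> [43, 25, 5, -21, -34, -45, -46] -> [-46, -45, -34, -21, 5, 25, 43] -> [-45, -21, 5, 25, 43]
  [-24, -7, -48, 28, 0, -23] -> [28, 0, -7, -23, -24, -48] -> [-48, -24, -23, -7, 0, 28] -> [-23, -7]
  [-28, -11, -17, -2, -13, -43, -18, -9, -5, 47] -> [47, -2, -5, -9, -11, -13, -17, -18, -28, -43] -> [-43, -28, -18, -17, -13, -11, -9, -5, -2, 47] -> [-43, -17, -13, -11, -9, -5, 47]
  [-21, 35, 42, 35, -40, 43, 37, 8, 30] -> [43, 42, 37, 35, 35, 30, 8, -21, -40] -> [-40, -21, 8, 30, 35, 35, 37, 42, 43] -> [-21, 35, 35, 37, 43]
  probe: [-1, 18, 30, 50] -> [50, 30, 18, -1] -> [-1, 18, 30, 50] -> [-1]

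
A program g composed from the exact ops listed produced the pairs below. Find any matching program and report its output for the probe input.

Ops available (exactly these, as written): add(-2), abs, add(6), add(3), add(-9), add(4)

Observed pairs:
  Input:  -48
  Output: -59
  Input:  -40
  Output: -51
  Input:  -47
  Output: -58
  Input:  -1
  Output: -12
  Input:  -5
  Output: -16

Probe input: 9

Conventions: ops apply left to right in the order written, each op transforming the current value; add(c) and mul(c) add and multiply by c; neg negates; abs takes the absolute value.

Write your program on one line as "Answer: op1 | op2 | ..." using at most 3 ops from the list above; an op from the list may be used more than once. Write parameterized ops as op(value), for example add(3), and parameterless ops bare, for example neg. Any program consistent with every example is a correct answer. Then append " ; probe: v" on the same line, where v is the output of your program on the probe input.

add(-2) | add(-9) ; probe: -2

Check, running the answer program on each example:
  -48 -> -50 -> -59
  -40 -> -42 -> -51
  -47 -> -49 -> -58
  -1 -> -3 -> -12
  -5 -> -7 -> -16
  probe: 9 -> 7 -> -2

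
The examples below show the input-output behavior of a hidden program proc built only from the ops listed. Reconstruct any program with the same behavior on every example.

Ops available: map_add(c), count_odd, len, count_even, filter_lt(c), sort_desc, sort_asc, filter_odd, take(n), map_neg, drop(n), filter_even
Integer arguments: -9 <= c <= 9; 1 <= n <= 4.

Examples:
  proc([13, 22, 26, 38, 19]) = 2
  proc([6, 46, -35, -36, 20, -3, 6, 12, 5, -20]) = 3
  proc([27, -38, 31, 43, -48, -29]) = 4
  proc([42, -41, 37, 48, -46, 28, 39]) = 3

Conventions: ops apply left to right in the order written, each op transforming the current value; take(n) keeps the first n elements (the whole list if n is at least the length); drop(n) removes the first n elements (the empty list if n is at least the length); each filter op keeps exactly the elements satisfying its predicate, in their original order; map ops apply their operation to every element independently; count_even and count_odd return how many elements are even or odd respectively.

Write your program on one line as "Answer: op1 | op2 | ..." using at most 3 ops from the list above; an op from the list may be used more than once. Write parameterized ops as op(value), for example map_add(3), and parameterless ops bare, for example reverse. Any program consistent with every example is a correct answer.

map_add(-5) | count_even

Check, running the answer program on each example:
  [13, 22, 26, 38, 19] -> [8, 17, 21, 33, 14] -> 2
  [6, 46, -35, -36, 20, -3, 6, 12, 5, -20] -> [1, 41, -40, -41, 15, -8, 1, 7, 0, -25] -> 3
  [27, -38, 31, 43, -48, -29] -> [22, -43, 26, 38, -53, -34] -> 4
  [42, -41, 37, 48, -46, 28, 39] -> [37, -46, 32, 43, -51, 23, 34] -> 3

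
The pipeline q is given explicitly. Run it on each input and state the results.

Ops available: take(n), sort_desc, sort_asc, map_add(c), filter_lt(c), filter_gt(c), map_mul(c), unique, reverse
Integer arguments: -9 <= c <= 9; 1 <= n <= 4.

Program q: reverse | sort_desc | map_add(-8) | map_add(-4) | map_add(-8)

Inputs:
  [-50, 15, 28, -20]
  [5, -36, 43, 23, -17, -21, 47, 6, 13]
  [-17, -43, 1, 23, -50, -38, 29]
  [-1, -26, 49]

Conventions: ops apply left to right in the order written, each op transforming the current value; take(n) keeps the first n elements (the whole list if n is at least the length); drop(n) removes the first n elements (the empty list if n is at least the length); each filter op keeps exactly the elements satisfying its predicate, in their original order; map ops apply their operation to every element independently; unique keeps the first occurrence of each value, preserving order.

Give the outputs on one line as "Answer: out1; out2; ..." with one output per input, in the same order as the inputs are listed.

Execution, op by op:
  [-50, 15, 28, -20] -> [-20, 28, 15, -50] -> [28, 15, -20, -50] -> [20, 7, -28, -58] -> [16, 3, -32, -62] -> [8, -5, -40, -70]
  [5, -36, 43, 23, -17, -21, 47, 6, 13] -> [13, 6, 47, -21, -17, 23, 43, -36, 5] -> [47, 43, 23, 13, 6, 5, -17, -21, -36] -> [39, 35, 15, 5, -2, -3, -25, -29, -44] -> [35, 31, 11, 1, -6, -7, -29, -33, -48] -> [27, 23, 3, -7, -14, -15, -37, -41, -56]
  [-17, -43, 1, 23, -50, -38, 29] -> [29, -38, -50, 23, 1, -43, -17] -> [29, 23, 1, -17, -38, -43, -50] -> [21, 15, -7, -25, -46, -51, -58] -> [17, 11, -11, -29, -50, -55, -62] -> [9, 3, -19, -37, -58, -63, -70]
  [-1, -26, 49] -> [49, -26, -1] -> [49, -1, -26] -> [41, -9, -34] -> [37, -13, -38] -> [29, -21, -46]

[8, -5, -40, -70]; [27, 23, 3, -7, -14, -15, -37, -41, -56]; [9, 3, -19, -37, -58, -63, -70]; [29, -21, -46]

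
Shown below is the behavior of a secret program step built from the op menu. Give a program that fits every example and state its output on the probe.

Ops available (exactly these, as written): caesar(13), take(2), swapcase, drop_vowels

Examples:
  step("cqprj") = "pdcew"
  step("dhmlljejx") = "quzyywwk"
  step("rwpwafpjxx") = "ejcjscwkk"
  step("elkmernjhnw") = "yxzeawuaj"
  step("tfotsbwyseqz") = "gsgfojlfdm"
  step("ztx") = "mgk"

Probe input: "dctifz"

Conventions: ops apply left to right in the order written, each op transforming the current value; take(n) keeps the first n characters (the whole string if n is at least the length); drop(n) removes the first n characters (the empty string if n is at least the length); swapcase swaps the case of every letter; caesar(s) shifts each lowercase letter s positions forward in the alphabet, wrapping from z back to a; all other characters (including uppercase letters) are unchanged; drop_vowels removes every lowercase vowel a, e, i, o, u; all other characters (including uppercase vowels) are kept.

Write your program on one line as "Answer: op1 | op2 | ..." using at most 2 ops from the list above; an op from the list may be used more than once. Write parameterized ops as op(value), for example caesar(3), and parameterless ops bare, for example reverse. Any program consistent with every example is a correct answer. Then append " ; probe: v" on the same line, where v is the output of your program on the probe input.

drop_vowels | caesar(13) ; probe: "qpgsm"

Check, running the answer program on each example:
  "cqprj" -> "cqprj" -> "pdcew"
  "dhmlljejx" -> "dhmlljjx" -> "quzyywwk"
  "rwpwafpjxx" -> "rwpwfpjxx" -> "ejcjscwkk"
  "elkmernjhnw" -> "lkmrnjhnw" -> "yxzeawuaj"
  "tfotsbwyseqz" -> "tftsbwysqz" -> "gsgfojlfdm"
  "ztx" -> "ztx" -> "mgk"
  probe: "dctifz" -> "dctfz" -> "qpgsm"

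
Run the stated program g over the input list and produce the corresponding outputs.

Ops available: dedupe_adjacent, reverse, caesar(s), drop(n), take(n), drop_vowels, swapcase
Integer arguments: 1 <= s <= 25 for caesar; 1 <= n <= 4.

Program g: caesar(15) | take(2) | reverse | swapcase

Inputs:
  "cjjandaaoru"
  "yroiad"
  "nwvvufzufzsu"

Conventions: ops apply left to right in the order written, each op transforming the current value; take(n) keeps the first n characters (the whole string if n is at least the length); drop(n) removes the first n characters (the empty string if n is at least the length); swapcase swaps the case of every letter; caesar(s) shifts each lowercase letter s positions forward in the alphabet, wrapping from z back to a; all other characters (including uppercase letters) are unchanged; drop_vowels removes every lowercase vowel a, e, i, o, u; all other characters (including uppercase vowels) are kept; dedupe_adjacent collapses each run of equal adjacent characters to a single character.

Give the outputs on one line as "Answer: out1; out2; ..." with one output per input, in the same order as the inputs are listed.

Execution, op by op:
  "cjjandaaoru" -> "ryypcsppdgj" -> "ry" -> "yr" -> "YR"
  "yroiad" -> "ngdxps" -> "ng" -> "gn" -> "GN"
  "nwvvufzufzsu" -> "clkkjuojuohj" -> "cl" -> "lc" -> "LC"

"YR"; "GN"; "LC"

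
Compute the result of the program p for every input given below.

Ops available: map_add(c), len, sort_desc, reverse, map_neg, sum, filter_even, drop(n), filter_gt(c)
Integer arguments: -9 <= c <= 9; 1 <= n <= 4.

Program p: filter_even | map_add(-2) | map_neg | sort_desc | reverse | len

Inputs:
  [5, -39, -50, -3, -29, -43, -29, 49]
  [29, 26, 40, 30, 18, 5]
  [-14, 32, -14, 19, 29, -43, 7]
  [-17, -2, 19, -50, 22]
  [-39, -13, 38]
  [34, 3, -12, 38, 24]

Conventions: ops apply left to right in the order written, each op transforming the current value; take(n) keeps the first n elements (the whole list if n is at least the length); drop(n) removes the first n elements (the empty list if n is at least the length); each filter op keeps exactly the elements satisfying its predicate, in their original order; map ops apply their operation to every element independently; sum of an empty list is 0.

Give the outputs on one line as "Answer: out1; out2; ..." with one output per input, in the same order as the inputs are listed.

1; 4; 3; 3; 1; 4

Execution, op by op:
  [5, -39, -50, -3, -29, -43, -29, 49] -> [-50] -> [-52] -> [52] -> [52] -> [52] -> 1
  [29, 26, 40, 30, 18, 5] -> [26, 40, 30, 18] -> [24, 38, 28, 16] -> [-24, -38, -28, -16] -> [-16, -24, -28, -38] -> [-38, -28, -24, -16] -> 4
  [-14, 32, -14, 19, 29, -43, 7] -> [-14, 32, -14] -> [-16, 30, -16] -> [16, -30, 16] -> [16, 16, -30] -> [-30, 16, 16] -> 3
  [-17, -2, 19, -50, 22] -> [-2, -50, 22] -> [-4, -52, 20] -> [4, 52, -20] -> [52, 4, -20] -> [-20, 4, 52] -> 3
  [-39, -13, 38] -> [38] -> [36] -> [-36] -> [-36] -> [-36] -> 1
  [34, 3, -12, 38, 24] -> [34, -12, 38, 24] -> [32, -14, 36, 22] -> [-32, 14, -36, -22] -> [14, -22, -32, -36] -> [-36, -32, -22, 14] -> 4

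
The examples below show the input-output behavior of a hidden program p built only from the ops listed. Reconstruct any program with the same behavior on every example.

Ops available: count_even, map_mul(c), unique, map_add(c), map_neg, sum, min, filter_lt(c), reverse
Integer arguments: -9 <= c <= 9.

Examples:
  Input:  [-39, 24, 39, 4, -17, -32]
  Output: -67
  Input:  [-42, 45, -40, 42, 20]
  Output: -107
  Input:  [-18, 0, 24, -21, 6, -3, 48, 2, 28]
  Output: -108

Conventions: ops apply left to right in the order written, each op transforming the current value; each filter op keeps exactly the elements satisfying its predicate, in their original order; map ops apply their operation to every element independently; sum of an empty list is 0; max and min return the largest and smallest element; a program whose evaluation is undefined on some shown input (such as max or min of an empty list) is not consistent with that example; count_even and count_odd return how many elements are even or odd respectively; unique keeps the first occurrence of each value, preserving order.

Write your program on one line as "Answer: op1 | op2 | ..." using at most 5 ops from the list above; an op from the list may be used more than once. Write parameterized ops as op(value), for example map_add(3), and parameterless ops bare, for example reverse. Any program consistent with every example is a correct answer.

reverse | map_neg | reverse | filter_lt(0) | sum

Check, running the answer program on each example:
  [-39, 24, 39, 4, -17, -32] -> [-32, -17, 4, 39, 24, -39] -> [32, 17, -4, -39, -24, 39] -> [39, -24, -39, -4, 17, 32] -> [-24, -39, -4] -> -67
  [-42, 45, -40, 42, 20] -> [20, 42, -40, 45, -42] -> [-20, -42, 40, -45, 42] -> [42, -45, 40, -42, -20] -> [-45, -42, -20] -> -107
  [-18, 0, 24, -21, 6, -3, 48, 2, 28] -> [28, 2, 48, -3, 6, -21, 24, 0, -18] -> [-28, -2, -48, 3, -6, 21, -24, 0, 18] -> [18, 0, -24, 21, -6, 3, -48, -2, -28] -> [-24, -6, -48, -2, -28] -> -108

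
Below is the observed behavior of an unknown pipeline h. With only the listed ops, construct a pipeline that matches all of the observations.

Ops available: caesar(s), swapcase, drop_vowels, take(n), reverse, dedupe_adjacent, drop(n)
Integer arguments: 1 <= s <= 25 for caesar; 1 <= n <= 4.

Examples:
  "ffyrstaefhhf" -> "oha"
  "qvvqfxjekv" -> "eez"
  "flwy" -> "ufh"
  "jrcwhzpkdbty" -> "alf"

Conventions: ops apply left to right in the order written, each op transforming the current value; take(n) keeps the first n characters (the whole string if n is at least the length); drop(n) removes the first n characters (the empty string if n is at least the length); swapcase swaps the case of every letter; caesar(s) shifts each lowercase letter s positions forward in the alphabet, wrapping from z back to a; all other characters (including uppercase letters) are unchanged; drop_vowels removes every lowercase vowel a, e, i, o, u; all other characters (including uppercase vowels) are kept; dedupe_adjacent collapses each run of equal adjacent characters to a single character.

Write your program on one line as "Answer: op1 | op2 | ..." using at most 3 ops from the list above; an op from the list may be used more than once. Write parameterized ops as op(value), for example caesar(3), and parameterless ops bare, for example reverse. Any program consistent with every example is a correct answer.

take(4) | drop(1) | caesar(9)

Check, running the answer program on each example:
  "ffyrstaefhhf" -> "ffyr" -> "fyr" -> "oha"
  "qvvqfxjekv" -> "qvvq" -> "vvq" -> "eez"
  "flwy" -> "flwy" -> "lwy" -> "ufh"
  "jrcwhzpkdbty" -> "jrcw" -> "rcw" -> "alf"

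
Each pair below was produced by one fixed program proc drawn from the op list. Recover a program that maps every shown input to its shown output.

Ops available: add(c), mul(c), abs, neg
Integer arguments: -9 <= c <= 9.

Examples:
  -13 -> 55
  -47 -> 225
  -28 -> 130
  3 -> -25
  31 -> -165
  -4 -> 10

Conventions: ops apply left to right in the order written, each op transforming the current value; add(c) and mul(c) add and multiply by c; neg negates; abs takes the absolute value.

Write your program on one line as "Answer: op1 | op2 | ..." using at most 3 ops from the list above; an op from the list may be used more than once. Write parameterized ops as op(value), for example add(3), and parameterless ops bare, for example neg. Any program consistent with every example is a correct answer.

add(2) | mul(5) | neg

Check, running the answer program on each example:
  -13 -> -11 -> -55 -> 55
  -47 -> -45 -> -225 -> 225
  -28 -> -26 -> -130 -> 130
  3 -> 5 -> 25 -> -25
  31 -> 33 -> 165 -> -165
  -4 -> -2 -> -10 -> 10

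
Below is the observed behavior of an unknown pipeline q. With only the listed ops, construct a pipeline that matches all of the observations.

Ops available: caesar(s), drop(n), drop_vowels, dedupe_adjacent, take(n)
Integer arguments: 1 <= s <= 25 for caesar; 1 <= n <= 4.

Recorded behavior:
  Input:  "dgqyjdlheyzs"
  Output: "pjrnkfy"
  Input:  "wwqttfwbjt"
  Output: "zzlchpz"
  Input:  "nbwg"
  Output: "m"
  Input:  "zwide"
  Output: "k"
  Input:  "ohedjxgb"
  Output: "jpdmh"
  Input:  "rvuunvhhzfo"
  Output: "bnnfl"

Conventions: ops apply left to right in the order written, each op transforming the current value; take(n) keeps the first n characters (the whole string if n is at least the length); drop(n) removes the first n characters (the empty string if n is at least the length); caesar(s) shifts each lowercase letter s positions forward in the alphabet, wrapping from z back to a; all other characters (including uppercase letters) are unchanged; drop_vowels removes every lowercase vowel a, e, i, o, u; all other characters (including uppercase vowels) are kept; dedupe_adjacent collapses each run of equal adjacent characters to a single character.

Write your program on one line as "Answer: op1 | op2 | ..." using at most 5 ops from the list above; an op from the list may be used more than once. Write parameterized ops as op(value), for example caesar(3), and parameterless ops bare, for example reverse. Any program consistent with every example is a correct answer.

drop(2) | caesar(6) | drop_vowels | drop(1)

Check, running the answer program on each example:
  "dgqyjdlheyzs" -> "qyjdlheyzs" -> "wepjrnkefy" -> "wpjrnkfy" -> "pjrnkfy"
  "wwqttfwbjt" -> "qttfwbjt" -> "wzzlchpz" -> "wzzlchpz" -> "zzlchpz"
  "nbwg" -> "wg" -> "cm" -> "cm" -> "m"
  "zwide" -> "ide" -> "ojk" -> "jk" -> "k"
  "ohedjxgb" -> "edjxgb" -> "kjpdmh" -> "kjpdmh" -> "jpdmh"
  "rvuunvhhzfo" -> "uunvhhzfo" -> "aatbnnflu" -> "tbnnfl" -> "bnnfl"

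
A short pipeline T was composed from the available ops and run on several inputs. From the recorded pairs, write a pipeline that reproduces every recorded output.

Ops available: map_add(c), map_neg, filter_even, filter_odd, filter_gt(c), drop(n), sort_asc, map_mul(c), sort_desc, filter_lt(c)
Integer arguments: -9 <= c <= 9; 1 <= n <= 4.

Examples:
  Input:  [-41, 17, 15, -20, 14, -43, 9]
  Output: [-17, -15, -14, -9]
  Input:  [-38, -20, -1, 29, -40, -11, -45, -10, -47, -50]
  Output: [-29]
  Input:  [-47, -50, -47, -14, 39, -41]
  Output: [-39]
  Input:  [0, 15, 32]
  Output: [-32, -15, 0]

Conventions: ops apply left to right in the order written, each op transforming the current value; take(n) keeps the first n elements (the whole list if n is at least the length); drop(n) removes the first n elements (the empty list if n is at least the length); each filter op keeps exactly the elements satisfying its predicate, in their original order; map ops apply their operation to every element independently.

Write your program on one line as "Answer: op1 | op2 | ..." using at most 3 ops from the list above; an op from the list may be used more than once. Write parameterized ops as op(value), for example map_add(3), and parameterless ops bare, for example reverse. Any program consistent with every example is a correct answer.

filter_gt(-1) | sort_desc | map_neg

Check, running the answer program on each example:
  [-41, 17, 15, -20, 14, -43, 9] -> [17, 15, 14, 9] -> [17, 15, 14, 9] -> [-17, -15, -14, -9]
  [-38, -20, -1, 29, -40, -11, -45, -10, -47, -50] -> [29] -> [29] -> [-29]
  [-47, -50, -47, -14, 39, -41] -> [39] -> [39] -> [-39]
  [0, 15, 32] -> [0, 15, 32] -> [32, 15, 0] -> [-32, -15, 0]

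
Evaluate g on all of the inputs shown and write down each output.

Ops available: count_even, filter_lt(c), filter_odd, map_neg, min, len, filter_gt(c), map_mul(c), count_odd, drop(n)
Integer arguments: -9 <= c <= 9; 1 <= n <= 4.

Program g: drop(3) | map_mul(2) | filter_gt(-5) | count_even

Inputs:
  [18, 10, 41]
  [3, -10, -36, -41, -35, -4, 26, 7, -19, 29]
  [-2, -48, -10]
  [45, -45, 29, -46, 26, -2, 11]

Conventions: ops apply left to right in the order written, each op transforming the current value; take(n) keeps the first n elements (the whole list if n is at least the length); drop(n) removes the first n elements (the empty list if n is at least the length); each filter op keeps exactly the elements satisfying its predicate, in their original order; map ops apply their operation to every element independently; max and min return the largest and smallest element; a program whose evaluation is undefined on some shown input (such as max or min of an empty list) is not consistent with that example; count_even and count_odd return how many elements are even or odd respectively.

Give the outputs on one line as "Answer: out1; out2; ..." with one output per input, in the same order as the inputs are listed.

Execution, op by op:
  [18, 10, 41] -> [] -> [] -> [] -> 0
  [3, -10, -36, -41, -35, -4, 26, 7, -19, 29] -> [-41, -35, -4, 26, 7, -19, 29] -> [-82, -70, -8, 52, 14, -38, 58] -> [52, 14, 58] -> 3
  [-2, -48, -10] -> [] -> [] -> [] -> 0
  [45, -45, 29, -46, 26, -2, 11] -> [-46, 26, -2, 11] -> [-92, 52, -4, 22] -> [52, -4, 22] -> 3

0; 3; 0; 3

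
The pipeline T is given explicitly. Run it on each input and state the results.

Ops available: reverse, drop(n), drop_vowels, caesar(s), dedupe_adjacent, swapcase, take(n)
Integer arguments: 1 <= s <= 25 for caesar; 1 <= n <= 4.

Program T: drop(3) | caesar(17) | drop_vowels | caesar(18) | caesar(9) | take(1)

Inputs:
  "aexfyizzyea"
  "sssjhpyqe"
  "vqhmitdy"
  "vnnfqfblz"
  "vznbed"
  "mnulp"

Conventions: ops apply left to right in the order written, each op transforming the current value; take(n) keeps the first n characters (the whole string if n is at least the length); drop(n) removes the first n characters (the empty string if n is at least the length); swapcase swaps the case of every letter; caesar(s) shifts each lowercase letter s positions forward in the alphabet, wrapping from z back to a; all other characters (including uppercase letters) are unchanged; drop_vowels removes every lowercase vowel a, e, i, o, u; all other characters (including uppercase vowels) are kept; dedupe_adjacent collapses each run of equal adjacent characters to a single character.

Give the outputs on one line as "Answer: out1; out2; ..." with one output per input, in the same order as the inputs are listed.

"x"; "z"; "e"; "x"; "t"; "d"

Execution, op by op:
  "aexfyizzyea" -> "fyizzyea" -> "wpzqqpvr" -> "wpzqqpvr" -> "ohriihnj" -> "xqarrqws" -> "x"
  "sssjhpyqe" -> "jhpyqe" -> "aygphv" -> "ygphv" -> "qyhzn" -> "zhqiw" -> "z"
  "vqhmitdy" -> "mitdy" -> "dzkup" -> "dzkp" -> "vrch" -> "ealq" -> "e"
  "vnnfqfblz" -> "fqfblz" -> "whwscq" -> "whwscq" -> "ozokui" -> "xixtdr" -> "x"
  "vznbed" -> "bed" -> "svu" -> "sv" -> "kn" -> "tw" -> "t"
  "mnulp" -> "lp" -> "cg" -> "cg" -> "uy" -> "dh" -> "d"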